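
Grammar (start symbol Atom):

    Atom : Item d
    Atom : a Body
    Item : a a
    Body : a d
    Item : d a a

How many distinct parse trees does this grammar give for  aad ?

2

Parse trees for aad:
  [Atom [Item a a] d]
  [Atom a [Body a d]]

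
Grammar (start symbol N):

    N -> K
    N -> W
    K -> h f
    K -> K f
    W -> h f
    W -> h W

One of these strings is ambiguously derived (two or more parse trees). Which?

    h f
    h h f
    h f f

h f

h f: 2 trees
h h f: 1 tree
h f f: 1 tree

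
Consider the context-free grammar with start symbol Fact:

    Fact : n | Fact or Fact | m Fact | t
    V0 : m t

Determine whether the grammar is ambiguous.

Ambiguous

Witness: m n or n

Derivation 1: Fact ⇒ Fact or Fact ⇒ m Fact or Fact ⇒ m n or Fact ⇒ m n or n
Derivation 2: Fact ⇒ m Fact ⇒ m Fact or Fact ⇒ m n or Fact ⇒ m n or n

Two distinct leftmost derivations for the same string.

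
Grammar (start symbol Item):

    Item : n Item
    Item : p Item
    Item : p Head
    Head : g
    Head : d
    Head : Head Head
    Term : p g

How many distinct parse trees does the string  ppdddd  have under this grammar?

5

Parse trees for ppdddd:
  [Item p [Item p [Head [Head d] [Head [Head d] [Head [Head d] [Head d]]]]]]
  [Item p [Item p [Head [Head d] [Head [Head [Head d] [Head d]] [Head d]]]]]
  [Item p [Item p [Head [Head [Head d] [Head d]] [Head [Head d] [Head d]]]]]
  [Item p [Item p [Head [Head [Head d] [Head [Head d] [Head d]]] [Head d]]]]
  [Item p [Item p [Head [Head [Head [Head d] [Head d]] [Head d]] [Head d]]]]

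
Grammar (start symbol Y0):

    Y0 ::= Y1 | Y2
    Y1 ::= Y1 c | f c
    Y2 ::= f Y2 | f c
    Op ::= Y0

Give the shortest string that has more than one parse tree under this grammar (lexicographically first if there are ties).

length 2: f c has 2 parse trees

Two derivations of f c:
  Y0 ⇒ Y1 ⇒ f c
  Y0 ⇒ Y2 ⇒ f c

f c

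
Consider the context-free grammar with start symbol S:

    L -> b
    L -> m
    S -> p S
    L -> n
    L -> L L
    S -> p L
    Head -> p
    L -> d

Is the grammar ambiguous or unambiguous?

Witness: p b b b

Derivation 1: S ⇒ p L ⇒ p L L ⇒ p b L ⇒ p b L L ⇒ p b b L ⇒ p b b b
Derivation 2: S ⇒ p L ⇒ p L L ⇒ p L L L ⇒ p b L L ⇒ p b b L ⇒ p b b b

Two distinct leftmost derivations for the same string.

Ambiguous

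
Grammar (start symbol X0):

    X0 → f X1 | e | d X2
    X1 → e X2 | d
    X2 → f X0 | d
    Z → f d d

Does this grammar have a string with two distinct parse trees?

Unambiguous

Only X0, X1, X2 are reachable from X0; ignoring the rest: Restricted to the reachable nonterminals, every rule has the form A → t or A → t B, and no two rules for the same A share a first terminal. The grammar encodes a DFA — one run per string.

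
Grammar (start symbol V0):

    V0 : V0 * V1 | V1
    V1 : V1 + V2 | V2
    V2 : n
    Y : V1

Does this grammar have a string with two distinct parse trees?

(Y is unreachable from V0, so its rules don't affect L(V0).) V0 → V0 * V1 | V1  ;  V1 → V1 + V2 | V2  — a left-associative chain with V2 at the bottom. Each string factors uniquely by precedence.

Unambiguous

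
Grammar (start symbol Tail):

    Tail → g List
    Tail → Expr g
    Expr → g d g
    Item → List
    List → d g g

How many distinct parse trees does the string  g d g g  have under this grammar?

2

Parse trees for g d g g:
  [Tail g [List d g g]]
  [Tail [Expr g d g] g]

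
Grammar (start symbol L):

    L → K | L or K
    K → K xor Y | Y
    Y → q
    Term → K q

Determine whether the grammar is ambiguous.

Only L, K, Y are reachable from L; ignoring the rest: The grammar is stratified — L handles 'or' (left-recursive), K handles 'xor', Y atoms. Each operator has a fixed associativity and precedence level, so every string has one parse.

Unambiguous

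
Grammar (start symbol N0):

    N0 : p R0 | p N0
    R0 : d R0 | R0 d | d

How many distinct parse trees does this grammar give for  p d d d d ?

8

Parse trees for p d d d d:
  [N0 p [R0 d [R0 d [R0 d [R0 d]]]]]
  [N0 p [R0 d [R0 d [R0 [R0 d] d]]]]
  [N0 p [R0 d [R0 [R0 d [R0 d]] d]]]
  [N0 p [R0 d [R0 [R0 [R0 d] d] d]]]
  [N0 p [R0 [R0 d [R0 d [R0 d]]] d]]
  [N0 p [R0 [R0 d [R0 [R0 d] d]] d]]
  [N0 p [R0 [R0 [R0 d [R0 d]] d] d]]
  [N0 p [R0 [R0 [R0 [R0 d] d] d] d]]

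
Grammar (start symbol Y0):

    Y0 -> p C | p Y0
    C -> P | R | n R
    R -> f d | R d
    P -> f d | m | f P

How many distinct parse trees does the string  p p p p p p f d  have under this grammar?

Parse trees for p p p p p p f d:
  [Y0 p [Y0 p [Y0 p [Y0 p [Y0 p [Y0 p [C [P f d]]]]]]]]
  [Y0 p [Y0 p [Y0 p [Y0 p [Y0 p [Y0 p [C [R f d]]]]]]]]

2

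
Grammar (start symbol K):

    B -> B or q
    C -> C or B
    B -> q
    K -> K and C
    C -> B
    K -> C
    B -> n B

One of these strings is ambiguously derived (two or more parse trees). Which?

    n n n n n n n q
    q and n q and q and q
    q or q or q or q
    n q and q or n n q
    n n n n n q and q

q or q or q or q

n n n n n n n q: 1 tree
q and n q and q and q: 1 tree
q or q or q or q: 8 trees
n q and q or n n q: 1 tree
n n n n n q and q: 1 tree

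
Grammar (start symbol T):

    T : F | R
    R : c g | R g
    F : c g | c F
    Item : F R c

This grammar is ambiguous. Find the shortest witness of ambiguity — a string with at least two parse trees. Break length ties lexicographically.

length 2: c g has 2 parse trees

Two derivations of c g:
  T ⇒ F ⇒ c g
  T ⇒ R ⇒ c g

c g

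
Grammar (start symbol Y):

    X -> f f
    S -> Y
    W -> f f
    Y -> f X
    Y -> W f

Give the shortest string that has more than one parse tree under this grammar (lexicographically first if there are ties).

f f f

length 3: f f f has 2 parse trees

Two derivations of f f f:
  Y ⇒ f X ⇒ f f f
  Y ⇒ W f ⇒ f f f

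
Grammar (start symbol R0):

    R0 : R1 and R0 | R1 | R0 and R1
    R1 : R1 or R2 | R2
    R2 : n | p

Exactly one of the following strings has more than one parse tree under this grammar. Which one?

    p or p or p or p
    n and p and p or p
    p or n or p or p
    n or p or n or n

p or p or p or p: 1 tree
n and p and p or p: 4 trees
p or n or p or p: 1 tree
n or p or n or n: 1 tree

n and p and p or p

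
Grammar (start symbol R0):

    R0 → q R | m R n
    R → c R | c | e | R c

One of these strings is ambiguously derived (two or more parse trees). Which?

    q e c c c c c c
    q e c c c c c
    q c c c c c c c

q e c c c c c c: 1 tree
q e c c c c c: 1 tree
q c c c c c c c: 64 trees

q c c c c c c c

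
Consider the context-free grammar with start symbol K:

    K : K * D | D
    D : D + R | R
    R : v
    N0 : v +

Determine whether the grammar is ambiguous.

Unambiguous

Only K, D, R are reachable from K; ignoring the rest: K → K * D | D  ;  D → D + R | R  — a left-associative chain with R at the bottom. Each string factors uniquely by precedence.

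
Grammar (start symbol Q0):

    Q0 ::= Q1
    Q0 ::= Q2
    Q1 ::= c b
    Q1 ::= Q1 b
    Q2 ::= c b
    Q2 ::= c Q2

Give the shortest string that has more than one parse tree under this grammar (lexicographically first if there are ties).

c b

length 2: c b has 2 parse trees

Two derivations of c b:
  Q0 ⇒ Q1 ⇒ c b
  Q0 ⇒ Q2 ⇒ c b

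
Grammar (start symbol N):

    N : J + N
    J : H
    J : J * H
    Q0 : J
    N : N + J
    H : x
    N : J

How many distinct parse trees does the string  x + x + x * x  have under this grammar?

4

Parse trees for x + x + x * x:
  [N [J [H x]] + [N [J [H x]] + [N [J [J [H x]] * [H x]]]]]
  [N [J [H x]] + [N [N [J [H x]]] + [J [J [H x]] * [H x]]]]
  [N [N [J [H x]] + [N [J [H x]]]] + [J [J [H x]] * [H x]]]
  [N [N [N [J [H x]]] + [J [H x]]] + [J [J [H x]] * [H x]]]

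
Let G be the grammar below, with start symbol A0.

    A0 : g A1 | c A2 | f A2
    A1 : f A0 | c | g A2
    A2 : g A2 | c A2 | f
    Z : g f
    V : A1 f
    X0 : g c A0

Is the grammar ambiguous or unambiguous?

Unambiguous

(Z, V, X0 are unreachable from A0, so their rules don't affect L(A0).) Each reachable nonterminal has at most one production per leading terminal, and all productions are right-linear; the derivation is determined token-by-token.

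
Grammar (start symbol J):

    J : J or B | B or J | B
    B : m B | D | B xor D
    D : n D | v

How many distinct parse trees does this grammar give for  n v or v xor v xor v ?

Parse trees for n v or v xor v xor v:
  [J [J [B [D n [D v]]]] or [B [B [B [D v]] xor [D v]] xor [D v]]]
  [J [B [D n [D v]]] or [J [B [B [B [D v]] xor [D v]] xor [D v]]]]

2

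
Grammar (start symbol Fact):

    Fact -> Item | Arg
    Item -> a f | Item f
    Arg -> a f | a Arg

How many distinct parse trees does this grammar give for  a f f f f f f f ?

1

Parse trees for a f f f f f f f:
  [Fact [Item [Item [Item [Item [Item [Item [Item a f] f] f] f] f] f] f]]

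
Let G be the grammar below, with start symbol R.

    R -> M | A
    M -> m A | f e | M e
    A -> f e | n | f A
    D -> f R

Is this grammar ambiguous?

Ambiguous

Witness: f e

Derivation 1: R ⇒ M ⇒ f e
Derivation 2: R ⇒ A ⇒ f e

Two distinct leftmost derivations for the same string.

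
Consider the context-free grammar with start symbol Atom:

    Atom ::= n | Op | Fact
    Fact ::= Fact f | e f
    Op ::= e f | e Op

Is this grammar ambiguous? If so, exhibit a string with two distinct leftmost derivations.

Ambiguous

Witness: e f

Derivation 1: Atom ⇒ Op ⇒ e f
Derivation 2: Atom ⇒ Fact ⇒ e f

Two distinct leftmost derivations for the same string.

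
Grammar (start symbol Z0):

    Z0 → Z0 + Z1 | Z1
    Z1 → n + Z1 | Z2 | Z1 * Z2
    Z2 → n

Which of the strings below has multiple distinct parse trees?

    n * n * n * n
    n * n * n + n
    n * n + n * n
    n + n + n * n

n + n + n * n

n * n * n * n: 1 tree
n * n * n + n: 1 tree
n * n + n * n: 1 tree
n + n + n * n: 7 trees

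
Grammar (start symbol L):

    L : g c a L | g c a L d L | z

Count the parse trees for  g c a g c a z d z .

Parse trees for g c a g c a z d z:
  [L g c a [L g c a [L z] d [L z]]]
  [L g c a [L g c a [L z]] d [L z]]

2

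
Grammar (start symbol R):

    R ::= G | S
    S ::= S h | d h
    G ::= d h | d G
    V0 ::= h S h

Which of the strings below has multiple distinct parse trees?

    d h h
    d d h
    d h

d h

d h h: 1 tree
d d h: 1 tree
d h: 2 trees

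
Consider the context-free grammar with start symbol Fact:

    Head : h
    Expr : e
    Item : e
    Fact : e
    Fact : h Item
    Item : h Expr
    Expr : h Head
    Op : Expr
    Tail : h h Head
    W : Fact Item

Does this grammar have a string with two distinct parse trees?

Only Fact, Item, Expr, Head are reachable from Fact; ignoring the rest: Each reachable nonterminal has at most one production per leading terminal, and all productions are right-linear; the derivation is determined token-by-token.

Unambiguous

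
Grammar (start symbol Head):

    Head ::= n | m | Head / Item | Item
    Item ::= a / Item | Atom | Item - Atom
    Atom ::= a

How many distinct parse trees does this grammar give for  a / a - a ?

Parse trees for a / a - a:
  [Head [Head [Item [Atom a]]] / [Item [Item [Atom a]] - [Atom a]]]
  [Head [Item a / [Item [Item [Atom a]] - [Atom a]]]]
  [Head [Item [Item a / [Item [Atom a]]] - [Atom a]]]

3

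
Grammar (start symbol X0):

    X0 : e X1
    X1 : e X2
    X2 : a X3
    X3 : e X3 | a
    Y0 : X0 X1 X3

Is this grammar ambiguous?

Only X0, X1, X2, X3 are reachable from X0; ignoring the rest: Each reachable nonterminal has at most one production per leading terminal, and all productions are right-linear; the derivation is determined token-by-token.

Unambiguous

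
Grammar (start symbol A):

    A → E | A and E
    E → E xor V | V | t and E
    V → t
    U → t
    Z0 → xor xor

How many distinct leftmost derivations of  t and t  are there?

2

Parse trees for t and t:
  [A [E t and [E [V t]]]]
  [A [A [E [V t]]] and [E [V t]]]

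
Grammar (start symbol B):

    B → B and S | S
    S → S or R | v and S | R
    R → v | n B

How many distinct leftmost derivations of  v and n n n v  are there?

2

Parse trees for v and n n n v:
  [B [B [S [R v]]] and [S [R n [B [S [R n [B [S [R n [B [S [R v]]]]]]]]]]]]
  [B [S v and [S [R n [B [S [R n [B [S [R n [B [S [R v]]]]]]]]]]]]]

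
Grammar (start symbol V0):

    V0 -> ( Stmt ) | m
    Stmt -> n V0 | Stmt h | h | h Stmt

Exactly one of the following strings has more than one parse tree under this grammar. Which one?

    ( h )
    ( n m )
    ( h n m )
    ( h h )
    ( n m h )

( h h )

( h ): 1 tree
( n m ): 1 tree
( h n m ): 1 tree
( h h ): 2 trees
( n m h ): 1 tree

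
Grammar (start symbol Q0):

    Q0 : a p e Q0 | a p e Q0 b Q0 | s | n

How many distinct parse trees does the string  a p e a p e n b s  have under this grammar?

Parse trees for a p e a p e n b s:
  [Q0 a p e [Q0 a p e [Q0 n] b [Q0 s]]]
  [Q0 a p e [Q0 a p e [Q0 n]] b [Q0 s]]

2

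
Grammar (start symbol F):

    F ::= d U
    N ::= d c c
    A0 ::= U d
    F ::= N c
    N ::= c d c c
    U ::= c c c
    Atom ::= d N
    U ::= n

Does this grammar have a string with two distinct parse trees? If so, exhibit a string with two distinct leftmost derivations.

Witness: d c c c

Derivation 1: F ⇒ d U ⇒ d c c c
Derivation 2: F ⇒ N c ⇒ d c c c

Two distinct leftmost derivations for the same string.

Ambiguous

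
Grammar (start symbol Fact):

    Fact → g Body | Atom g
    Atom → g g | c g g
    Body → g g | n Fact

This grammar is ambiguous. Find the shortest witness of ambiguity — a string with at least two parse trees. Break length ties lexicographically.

g g g

length 3: g g g has 2 parse trees

Two derivations of g g g:
  Fact ⇒ g Body ⇒ g g g
  Fact ⇒ Atom g ⇒ g g g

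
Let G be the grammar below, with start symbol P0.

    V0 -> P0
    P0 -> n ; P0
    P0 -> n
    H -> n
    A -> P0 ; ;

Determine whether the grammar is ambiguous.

Only P0 is reachable from P0; ignoring the rest: The reachable grammar is A → atom sep A | atom. Each atom is followed by either the separator (recurse) or end-of-string (stop) — no choice point.

Unambiguous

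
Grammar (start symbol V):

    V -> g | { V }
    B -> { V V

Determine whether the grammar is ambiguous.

Unambiguous

(B is unreachable from V, so its rules don't affect L(V).) L(V) is { openⁿ atom closeⁿ : n ≥ 0 }. The bracket depth fixes n, and the derivation is forced at every step.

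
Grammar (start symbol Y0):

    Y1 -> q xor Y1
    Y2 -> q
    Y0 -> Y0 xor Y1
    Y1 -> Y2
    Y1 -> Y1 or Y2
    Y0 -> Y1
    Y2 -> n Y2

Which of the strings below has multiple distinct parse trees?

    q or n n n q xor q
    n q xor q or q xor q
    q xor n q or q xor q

q xor n q or q xor q

q or n n n q xor q: 1 tree
n q xor q or q xor q: 1 tree
q xor n q or q xor q: 3 trees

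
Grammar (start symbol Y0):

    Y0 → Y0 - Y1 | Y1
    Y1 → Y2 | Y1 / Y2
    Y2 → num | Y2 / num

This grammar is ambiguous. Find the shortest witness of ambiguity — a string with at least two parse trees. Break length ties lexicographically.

length 1: no string has ≥2 trees
length 3: num / num has 2 parse trees

Two derivations of num / num:
  Y0 ⇒ Y1 ⇒ Y2 ⇒ Y2 / num ⇒ num / num
  Y0 ⇒ Y1 ⇒ Y1 / Y2 ⇒ Y2 / Y2 ⇒ num / Y2 ⇒ num / num

num / num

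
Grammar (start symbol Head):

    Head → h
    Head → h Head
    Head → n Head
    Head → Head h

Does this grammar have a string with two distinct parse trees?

Witness: h h

Derivation 1: Head ⇒ h Head ⇒ h h
Derivation 2: Head ⇒ Head h ⇒ h h

Two distinct leftmost derivations for the same string.

Ambiguous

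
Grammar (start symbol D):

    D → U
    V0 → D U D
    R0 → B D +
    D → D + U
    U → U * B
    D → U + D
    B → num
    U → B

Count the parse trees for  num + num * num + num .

4

Parse trees for num + num * num + num:
  [D [D [D [U [B num]]] + [U [U [B num]] * [B num]]] + [U [B num]]]
  [D [D [U [B num]] + [D [U [U [B num]] * [B num]]]] + [U [B num]]]
  [D [U [B num]] + [D [D [U [U [B num]] * [B num]]] + [U [B num]]]]
  [D [U [B num]] + [D [U [U [B num]] * [B num]] + [D [U [B num]]]]]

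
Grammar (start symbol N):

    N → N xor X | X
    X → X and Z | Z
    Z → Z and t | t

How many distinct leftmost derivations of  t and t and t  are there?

4

Parse trees for t and t and t:
  [N [X [X [Z t]] and [Z [Z t] and t]]]
  [N [X [X [X [Z t]] and [Z t]] and [Z t]]]
  [N [X [X [Z [Z t] and t]] and [Z t]]]
  [N [X [Z [Z [Z t] and t] and t]]]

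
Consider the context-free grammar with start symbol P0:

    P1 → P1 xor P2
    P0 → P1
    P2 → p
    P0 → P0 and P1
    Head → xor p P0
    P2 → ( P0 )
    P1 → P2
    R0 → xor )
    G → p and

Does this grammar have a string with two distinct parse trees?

Unambiguous

Only P0, P1, P2 are reachable from P0; ignoring the rest: The grammar is stratified — P0 handles 'and' (left-recursive), P1 handles 'xor', P2 atoms. Each operator has a fixed associativity and precedence level, so every string has one parse.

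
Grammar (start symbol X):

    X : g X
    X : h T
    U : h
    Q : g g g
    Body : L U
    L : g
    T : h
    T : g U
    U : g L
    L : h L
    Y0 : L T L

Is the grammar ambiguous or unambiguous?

Unambiguous

Only X, T, U, L are reachable from X; ignoring the rest: Each reachable nonterminal has at most one production per leading terminal, and all productions are right-linear; the derivation is determined token-by-token.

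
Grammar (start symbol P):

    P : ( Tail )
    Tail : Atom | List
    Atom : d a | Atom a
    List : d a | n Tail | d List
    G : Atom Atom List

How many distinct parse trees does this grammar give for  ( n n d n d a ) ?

2

Parse trees for ( n n d n d a ):
  [P ( [Tail [List n [Tail [List n [Tail [List d [List n [Tail [Atom d a]]]]]]]]] )]
  [P ( [Tail [List n [Tail [List n [Tail [List d [List n [Tail [List d a]]]]]]]]] )]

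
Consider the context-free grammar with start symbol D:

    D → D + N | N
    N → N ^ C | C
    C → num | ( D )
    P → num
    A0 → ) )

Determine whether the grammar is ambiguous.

Only D, N, C are reachable from D; ignoring the rest: This is a standard precedence ladder (D over N over C), with each level left-recursive on its own operator ('+' at D, '^' at N). That structure is LR(1), hence unambiguous.

Unambiguous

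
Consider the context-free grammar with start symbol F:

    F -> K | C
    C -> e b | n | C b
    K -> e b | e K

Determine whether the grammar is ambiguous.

Ambiguous

Witness: e b

Derivation 1: F ⇒ K ⇒ e b
Derivation 2: F ⇒ C ⇒ e b

Two distinct leftmost derivations for the same string.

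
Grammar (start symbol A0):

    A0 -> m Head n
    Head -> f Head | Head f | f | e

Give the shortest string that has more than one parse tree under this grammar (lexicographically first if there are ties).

length 3: no string has ≥2 trees
length 4: m f f n has 2 parse trees

Two derivations of m f f n:
  A0 ⇒ m Head n ⇒ m f Head n ⇒ m f f n
  A0 ⇒ m Head n ⇒ m Head f n ⇒ m f f n

m f f n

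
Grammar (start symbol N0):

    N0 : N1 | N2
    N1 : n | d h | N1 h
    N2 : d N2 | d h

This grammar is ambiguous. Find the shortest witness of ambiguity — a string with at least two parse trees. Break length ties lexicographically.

length 1: no string has ≥2 trees
length 2: d h has 2 parse trees

Two derivations of d h:
  N0 ⇒ N1 ⇒ d h
  N0 ⇒ N2 ⇒ d h

d h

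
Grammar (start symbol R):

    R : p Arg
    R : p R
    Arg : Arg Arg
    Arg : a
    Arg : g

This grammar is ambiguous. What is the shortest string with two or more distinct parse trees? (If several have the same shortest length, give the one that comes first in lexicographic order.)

p a a a

length 2: no string has ≥2 trees
length 3: no string has ≥2 trees
length 4: p a a a has 2 parse trees

Two derivations of p a a a:
  R ⇒ p Arg ⇒ p Arg Arg ⇒ p Arg Arg Arg ⇒ p a Arg Arg ⇒ p a a Arg ⇒ p a a a
  R ⇒ p Arg ⇒ p Arg Arg ⇒ p a Arg ⇒ p a Arg Arg ⇒ p a a Arg ⇒ p a a a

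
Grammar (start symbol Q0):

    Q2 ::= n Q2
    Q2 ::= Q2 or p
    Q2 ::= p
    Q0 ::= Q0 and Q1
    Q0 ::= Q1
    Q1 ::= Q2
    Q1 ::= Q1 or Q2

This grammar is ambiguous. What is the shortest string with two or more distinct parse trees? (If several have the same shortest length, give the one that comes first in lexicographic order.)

p or p

length 1: no string has ≥2 trees
length 2: no string has ≥2 trees
length 3: p or p has 2 parse trees

Two derivations of p or p:
  Q0 ⇒ Q1 ⇒ Q2 ⇒ Q2 or p ⇒ p or p
  Q0 ⇒ Q1 ⇒ Q1 or Q2 ⇒ Q2 or Q2 ⇒ p or Q2 ⇒ p or p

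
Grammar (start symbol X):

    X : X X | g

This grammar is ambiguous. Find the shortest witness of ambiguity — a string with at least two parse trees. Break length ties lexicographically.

g g g

length 1: no string has ≥2 trees
length 2: no string has ≥2 trees
length 3: g g g has 2 parse trees

Two derivations of g g g:
  X ⇒ X X ⇒ X X X ⇒ g X X ⇒ g g X ⇒ g g g
  X ⇒ X X ⇒ g X ⇒ g X X ⇒ g g X ⇒ g g g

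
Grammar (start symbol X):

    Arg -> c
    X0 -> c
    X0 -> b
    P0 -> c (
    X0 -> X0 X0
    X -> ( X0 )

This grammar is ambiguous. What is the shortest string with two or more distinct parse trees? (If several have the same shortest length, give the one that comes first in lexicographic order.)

( b b b )

length 3: no string has ≥2 trees
length 4: no string has ≥2 trees
length 5: ( b b b ) has 2 parse trees

Two derivations of ( b b b ):
  X ⇒ ( X0 ) ⇒ ( X0 X0 ) ⇒ ( b X0 ) ⇒ ( b X0 X0 ) ⇒ ( b b X0 ) ⇒ ( b b b )
  X ⇒ ( X0 ) ⇒ ( X0 X0 ) ⇒ ( X0 X0 X0 ) ⇒ ( b X0 X0 ) ⇒ ( b b X0 ) ⇒ ( b b b )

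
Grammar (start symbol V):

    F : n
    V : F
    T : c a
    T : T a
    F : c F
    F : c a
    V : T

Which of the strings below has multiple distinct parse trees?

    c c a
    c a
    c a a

c c a: 1 tree
c a: 2 trees
c a a: 1 tree

c a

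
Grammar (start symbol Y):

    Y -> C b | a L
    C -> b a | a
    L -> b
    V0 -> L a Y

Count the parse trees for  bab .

Parse trees for bab:
  [Y [C b a] b]

1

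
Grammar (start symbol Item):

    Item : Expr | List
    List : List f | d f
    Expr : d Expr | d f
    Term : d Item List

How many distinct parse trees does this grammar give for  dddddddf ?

Parse trees for dddddddf:
  [Item [Expr d [Expr d [Expr d [Expr d [Expr d [Expr d [Expr d f]]]]]]]]

1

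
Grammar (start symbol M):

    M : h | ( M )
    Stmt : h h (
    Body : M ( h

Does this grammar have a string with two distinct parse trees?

(Stmt, Body are unreachable from M, so their rules don't affect L(M).) L(M) is { openⁿ atom closeⁿ : n ≥ 0 }. The bracket depth fixes n, and the derivation is forced at every step.

Unambiguous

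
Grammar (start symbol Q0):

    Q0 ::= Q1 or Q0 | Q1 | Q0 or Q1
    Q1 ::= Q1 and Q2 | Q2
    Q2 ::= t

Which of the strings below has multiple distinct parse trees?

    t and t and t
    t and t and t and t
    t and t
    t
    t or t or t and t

t and t and t: 1 tree
t and t and t and t: 1 tree
t and t: 1 tree
t: 1 tree
t or t or t and t: 4 trees

t or t or t and t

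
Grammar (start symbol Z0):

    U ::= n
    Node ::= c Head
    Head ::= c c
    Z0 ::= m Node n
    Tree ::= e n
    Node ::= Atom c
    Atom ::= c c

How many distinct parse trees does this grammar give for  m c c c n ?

Parse trees for m c c c n:
  [Z0 m [Node c [Head c c]] n]
  [Z0 m [Node [Atom c c] c] n]

2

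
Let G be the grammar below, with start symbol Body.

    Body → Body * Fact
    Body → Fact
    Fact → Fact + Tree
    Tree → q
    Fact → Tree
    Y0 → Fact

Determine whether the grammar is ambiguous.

(Y0 is unreachable from Body, so its rules don't affect L(Body).) The grammar is stratified — Body handles '*' (left-recursive), Fact handles '+', Tree atoms. Each operator has a fixed associativity and precedence level, so every string has one parse.

Unambiguous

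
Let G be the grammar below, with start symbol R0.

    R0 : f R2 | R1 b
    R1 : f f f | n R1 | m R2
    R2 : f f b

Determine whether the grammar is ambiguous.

Ambiguous

Witness: f f f b

Derivation 1: R0 ⇒ f R2 ⇒ f f f b
Derivation 2: R0 ⇒ R1 b ⇒ f f f b

Two distinct leftmost derivations for the same string.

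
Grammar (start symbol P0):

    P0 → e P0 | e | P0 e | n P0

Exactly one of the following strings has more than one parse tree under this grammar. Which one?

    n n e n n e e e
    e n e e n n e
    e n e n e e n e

n n e n n e e e

n n e n n e e e: 29 trees
e n e e n n e: 1 tree
e n e n e e n e: 1 tree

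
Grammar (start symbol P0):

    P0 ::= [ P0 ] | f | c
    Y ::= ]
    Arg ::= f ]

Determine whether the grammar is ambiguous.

Unambiguous

(Y, Arg are unreachable from P0, so their rules don't affect L(P0).) Each string is a nest of matched brackets around a single atom. An opening bracket forces the recursive rule; an atom forces the base rule.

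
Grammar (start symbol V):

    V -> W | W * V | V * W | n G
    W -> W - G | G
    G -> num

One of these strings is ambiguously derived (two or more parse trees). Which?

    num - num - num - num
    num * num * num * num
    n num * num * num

num * num * num * num

num - num - num - num: 1 tree
num * num * num * num: 8 trees
n num * num * num: 1 tree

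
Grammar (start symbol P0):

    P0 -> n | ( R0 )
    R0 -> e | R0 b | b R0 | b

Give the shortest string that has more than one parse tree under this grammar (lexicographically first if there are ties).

length 1: no string has ≥2 trees
length 3: no string has ≥2 trees
length 4: ( b b ) has 2 parse trees

Two derivations of ( b b ):
  P0 ⇒ ( R0 ) ⇒ ( R0 b ) ⇒ ( b b )
  P0 ⇒ ( R0 ) ⇒ ( b R0 ) ⇒ ( b b )

( b b )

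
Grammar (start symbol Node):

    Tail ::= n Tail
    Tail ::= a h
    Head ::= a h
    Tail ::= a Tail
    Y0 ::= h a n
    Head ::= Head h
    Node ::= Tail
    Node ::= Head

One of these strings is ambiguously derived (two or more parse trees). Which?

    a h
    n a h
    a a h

a h: 2 trees
n a h: 1 tree
a a h: 1 tree

a h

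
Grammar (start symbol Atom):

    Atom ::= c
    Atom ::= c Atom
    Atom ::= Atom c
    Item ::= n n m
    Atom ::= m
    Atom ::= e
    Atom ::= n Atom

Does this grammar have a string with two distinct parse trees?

Ambiguous

Witness: c c

Derivation 1: Atom ⇒ c Atom ⇒ c c
Derivation 2: Atom ⇒ Atom c ⇒ c c

Two distinct leftmost derivations for the same string.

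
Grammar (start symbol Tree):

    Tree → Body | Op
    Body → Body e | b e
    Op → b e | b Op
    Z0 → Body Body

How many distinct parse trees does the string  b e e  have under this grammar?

Parse trees for b e e:
  [Tree [Body [Body b e] e]]

1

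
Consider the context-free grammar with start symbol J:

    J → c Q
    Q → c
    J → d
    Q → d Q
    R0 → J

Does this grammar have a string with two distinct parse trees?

(R0 is unreachable from J, so its rules don't affect L(J).) Each reachable nonterminal has at most one production per leading terminal, and all productions are right-linear; the derivation is determined token-by-token.

Unambiguous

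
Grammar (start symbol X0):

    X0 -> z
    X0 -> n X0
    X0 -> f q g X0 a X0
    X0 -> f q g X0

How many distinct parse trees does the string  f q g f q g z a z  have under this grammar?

Parse trees for f q g f q g z a z:
  [X0 f q g [X0 f q g [X0 z]] a [X0 z]]
  [X0 f q g [X0 f q g [X0 z] a [X0 z]]]

2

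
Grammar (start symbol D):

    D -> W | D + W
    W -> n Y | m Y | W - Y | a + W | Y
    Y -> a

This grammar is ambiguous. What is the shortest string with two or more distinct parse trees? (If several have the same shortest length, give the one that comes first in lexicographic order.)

length 1: no string has ≥2 trees
length 2: no string has ≥2 trees
length 3: a + a has 2 parse trees

Two derivations of a + a:
  D ⇒ W ⇒ a + W ⇒ a + Y ⇒ a + a
  D ⇒ D + W ⇒ W + W ⇒ Y + W ⇒ a + W ⇒ a + Y ⇒ a + a

a + a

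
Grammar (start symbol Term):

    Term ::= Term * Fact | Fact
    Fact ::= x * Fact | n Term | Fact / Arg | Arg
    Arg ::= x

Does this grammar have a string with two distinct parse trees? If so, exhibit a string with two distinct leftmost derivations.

Witness: x * x

Derivation 1: Term ⇒ Term * Fact ⇒ Fact * Fact ⇒ Arg * Fact ⇒ x * Fact ⇒ x * Arg ⇒ x * x
Derivation 2: Term ⇒ Fact ⇒ x * Fact ⇒ x * Arg ⇒ x * x

Two distinct leftmost derivations for the same string.

Ambiguous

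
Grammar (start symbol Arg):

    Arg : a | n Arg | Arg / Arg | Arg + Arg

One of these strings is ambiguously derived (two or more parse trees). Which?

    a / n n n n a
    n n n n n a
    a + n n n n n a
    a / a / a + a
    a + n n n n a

a / n n n n a: 1 tree
n n n n n a: 1 tree
a + n n n n n a: 1 tree
a / a / a + a: 5 trees
a + n n n n a: 1 tree

a / a / a + a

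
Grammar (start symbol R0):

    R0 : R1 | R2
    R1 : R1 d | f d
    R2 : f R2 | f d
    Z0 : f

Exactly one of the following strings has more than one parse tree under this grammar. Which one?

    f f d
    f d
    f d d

f f d: 1 tree
f d: 2 trees
f d d: 1 tree

f d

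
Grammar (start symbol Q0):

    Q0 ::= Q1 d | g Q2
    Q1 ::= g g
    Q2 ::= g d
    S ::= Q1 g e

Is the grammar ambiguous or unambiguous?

Ambiguous

Witness: g g d

Derivation 1: Q0 ⇒ Q1 d ⇒ g g d
Derivation 2: Q0 ⇒ g Q2 ⇒ g g d

Two distinct leftmost derivations for the same string.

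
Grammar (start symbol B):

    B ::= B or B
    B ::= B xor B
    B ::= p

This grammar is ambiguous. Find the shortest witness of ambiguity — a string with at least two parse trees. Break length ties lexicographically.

length 1: no string has ≥2 trees
length 3: no string has ≥2 trees
length 5: p or p or p has 2 parse trees

Two derivations of p or p or p:
  B ⇒ B or B ⇒ B or B or B ⇒ p or B or B ⇒ p or p or B ⇒ p or p or p
  B ⇒ B or B ⇒ p or B ⇒ p or B or B ⇒ p or p or B ⇒ p or p or p

p or p or p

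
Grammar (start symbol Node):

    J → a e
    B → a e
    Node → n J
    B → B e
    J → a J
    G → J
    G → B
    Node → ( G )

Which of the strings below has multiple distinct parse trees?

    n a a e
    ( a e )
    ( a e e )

n a a e: 1 tree
( a e ): 2 trees
( a e e ): 1 tree

( a e )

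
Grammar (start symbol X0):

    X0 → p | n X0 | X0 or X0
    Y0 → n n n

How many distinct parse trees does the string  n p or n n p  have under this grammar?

2

Parse trees for n p or n n p:
  [X0 n [X0 [X0 p] or [X0 n [X0 n [X0 p]]]]]
  [X0 [X0 n [X0 p]] or [X0 n [X0 n [X0 p]]]]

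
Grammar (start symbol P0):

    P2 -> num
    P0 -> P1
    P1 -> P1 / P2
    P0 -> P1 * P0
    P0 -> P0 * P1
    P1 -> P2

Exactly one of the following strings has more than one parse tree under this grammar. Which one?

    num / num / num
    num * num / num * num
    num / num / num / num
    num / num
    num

num * num / num * num

num / num / num: 1 tree
num * num / num * num: 4 trees
num / num / num / num: 1 tree
num / num: 1 tree
num: 1 tree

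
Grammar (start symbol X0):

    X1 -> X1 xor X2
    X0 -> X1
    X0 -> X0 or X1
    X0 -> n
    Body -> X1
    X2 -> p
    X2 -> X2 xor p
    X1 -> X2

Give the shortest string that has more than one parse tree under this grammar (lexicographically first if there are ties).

length 1: no string has ≥2 trees
length 3: p xor p has 2 parse trees

Two derivations of p xor p:
  X0 ⇒ X1 ⇒ X1 xor X2 ⇒ X2 xor X2 ⇒ p xor X2 ⇒ p xor p
  X0 ⇒ X1 ⇒ X2 ⇒ X2 xor p ⇒ p xor p

p xor p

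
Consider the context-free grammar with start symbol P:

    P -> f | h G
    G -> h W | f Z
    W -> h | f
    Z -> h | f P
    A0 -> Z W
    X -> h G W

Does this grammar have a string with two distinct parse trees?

Unambiguous

Only P, G, W, Z are reachable from P; ignoring the rest: The reachable rules are right-linear with at most one rule per (nonterminal, next-terminal) pair. Each input token forces the next rule, so parsing is deterministic.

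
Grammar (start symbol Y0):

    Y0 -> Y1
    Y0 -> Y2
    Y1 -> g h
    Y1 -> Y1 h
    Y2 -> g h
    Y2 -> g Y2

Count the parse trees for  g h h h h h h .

1

Parse trees for g h h h h h h:
  [Y0 [Y1 [Y1 [Y1 [Y1 [Y1 [Y1 g h] h] h] h] h] h]]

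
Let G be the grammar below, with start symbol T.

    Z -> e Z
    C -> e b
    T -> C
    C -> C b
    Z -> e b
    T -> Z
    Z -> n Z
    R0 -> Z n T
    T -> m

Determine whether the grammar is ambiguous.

Ambiguous

Witness: e b

Derivation 1: T ⇒ C ⇒ e b
Derivation 2: T ⇒ Z ⇒ e b

Two distinct leftmost derivations for the same string.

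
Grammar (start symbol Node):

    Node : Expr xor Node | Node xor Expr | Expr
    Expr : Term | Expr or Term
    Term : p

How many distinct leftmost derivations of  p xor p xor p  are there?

Parse trees for p xor p xor p:
  [Node [Expr [Term p]] xor [Node [Expr [Term p]] xor [Node [Expr [Term p]]]]]
  [Node [Expr [Term p]] xor [Node [Node [Expr [Term p]]] xor [Expr [Term p]]]]
  [Node [Node [Expr [Term p]] xor [Node [Expr [Term p]]]] xor [Expr [Term p]]]
  [Node [Node [Node [Expr [Term p]]] xor [Expr [Term p]]] xor [Expr [Term p]]]

4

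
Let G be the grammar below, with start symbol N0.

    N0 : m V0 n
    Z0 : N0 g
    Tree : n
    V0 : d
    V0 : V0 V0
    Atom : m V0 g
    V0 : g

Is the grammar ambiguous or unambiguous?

Ambiguous

Witness: m d d d n

Derivation 1: N0 ⇒ m V0 n ⇒ m V0 V0 n ⇒ m d V0 n ⇒ m d V0 V0 n ⇒ m d d V0 n ⇒ m d d d n
Derivation 2: N0 ⇒ m V0 n ⇒ m V0 V0 n ⇒ m V0 V0 V0 n ⇒ m d V0 V0 n ⇒ m d d V0 n ⇒ m d d d n

Two distinct leftmost derivations for the same string.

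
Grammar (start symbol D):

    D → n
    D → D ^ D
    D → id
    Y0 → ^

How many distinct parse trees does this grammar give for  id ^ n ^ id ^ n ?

5

Parse trees for id ^ n ^ id ^ n:
  [D [D id] ^ [D [D n] ^ [D [D id] ^ [D n]]]]
  [D [D id] ^ [D [D [D n] ^ [D id]] ^ [D n]]]
  [D [D [D id] ^ [D n]] ^ [D [D id] ^ [D n]]]
  [D [D [D id] ^ [D [D n] ^ [D id]]] ^ [D n]]
  [D [D [D [D id] ^ [D n]] ^ [D id]] ^ [D n]]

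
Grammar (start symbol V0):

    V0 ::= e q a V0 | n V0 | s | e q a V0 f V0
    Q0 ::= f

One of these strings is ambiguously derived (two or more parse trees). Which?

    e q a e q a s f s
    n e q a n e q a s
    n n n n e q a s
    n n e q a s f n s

e q a e q a s f s: 2 trees
n e q a n e q a s: 1 tree
n n n n e q a s: 1 tree
n n e q a s f n s: 1 tree

e q a e q a s f s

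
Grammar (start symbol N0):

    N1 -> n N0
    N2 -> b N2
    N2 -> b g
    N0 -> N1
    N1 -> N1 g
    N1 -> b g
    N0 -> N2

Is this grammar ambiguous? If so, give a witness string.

Witness: b g

Derivation 1: N0 ⇒ N1 ⇒ b g
Derivation 2: N0 ⇒ N2 ⇒ b g

Two distinct leftmost derivations for the same string.

Ambiguous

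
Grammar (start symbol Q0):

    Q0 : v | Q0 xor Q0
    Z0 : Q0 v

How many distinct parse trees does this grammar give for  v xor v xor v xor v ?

5

Parse trees for v xor v xor v xor v:
  [Q0 [Q0 v] xor [Q0 [Q0 v] xor [Q0 [Q0 v] xor [Q0 v]]]]
  [Q0 [Q0 v] xor [Q0 [Q0 [Q0 v] xor [Q0 v]] xor [Q0 v]]]
  [Q0 [Q0 [Q0 v] xor [Q0 v]] xor [Q0 [Q0 v] xor [Q0 v]]]
  [Q0 [Q0 [Q0 v] xor [Q0 [Q0 v] xor [Q0 v]]] xor [Q0 v]]
  [Q0 [Q0 [Q0 [Q0 v] xor [Q0 v]] xor [Q0 v]] xor [Q0 v]]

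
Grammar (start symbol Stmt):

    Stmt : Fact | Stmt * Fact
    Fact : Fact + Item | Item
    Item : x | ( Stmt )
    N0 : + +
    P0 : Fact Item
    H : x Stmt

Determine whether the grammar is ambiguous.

Unambiguous

Only Stmt, Fact, Item are reachable from Stmt; ignoring the rest: This is a standard precedence ladder (Stmt over Fact over Item), with each level left-recursive on its own operator ('*' at Stmt, '+' at Fact). That structure is LR(1), hence unambiguous.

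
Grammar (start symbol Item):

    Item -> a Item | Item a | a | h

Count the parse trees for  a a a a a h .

1

Parse trees for a a a a a h:
  [Item a [Item a [Item a [Item a [Item a [Item h]]]]]]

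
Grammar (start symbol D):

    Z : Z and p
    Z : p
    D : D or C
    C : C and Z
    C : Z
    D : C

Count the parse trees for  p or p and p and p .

Parse trees for p or p and p and p:
  [D [D [C [Z p]]] or [C [C [Z p]] and [Z [Z p] and p]]]
  [D [D [C [Z p]]] or [C [C [C [Z p]] and [Z p]] and [Z p]]]
  [D [D [C [Z p]]] or [C [C [Z [Z p] and p]] and [Z p]]]
  [D [D [C [Z p]]] or [C [Z [Z [Z p] and p] and p]]]

4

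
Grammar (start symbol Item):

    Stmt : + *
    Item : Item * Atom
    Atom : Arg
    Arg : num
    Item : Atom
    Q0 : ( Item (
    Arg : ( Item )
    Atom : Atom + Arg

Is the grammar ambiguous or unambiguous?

(Stmt, Q0 are unreachable from Item, so their rules don't affect L(Item).) Item → Item * Atom | Atom  ;  Atom → Atom + Arg | Arg  — a left-associative chain with Arg at the bottom. Each string factors uniquely by precedence.

Unambiguous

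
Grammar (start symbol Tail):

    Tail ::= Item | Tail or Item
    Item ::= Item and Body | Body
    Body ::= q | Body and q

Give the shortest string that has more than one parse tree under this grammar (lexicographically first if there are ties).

length 1: no string has ≥2 trees
length 3: q and q has 2 parse trees

Two derivations of q and q:
  Tail ⇒ Item ⇒ Item and Body ⇒ Body and Body ⇒ q and Body ⇒ q and q
  Tail ⇒ Item ⇒ Body ⇒ Body and q ⇒ q and q

q and q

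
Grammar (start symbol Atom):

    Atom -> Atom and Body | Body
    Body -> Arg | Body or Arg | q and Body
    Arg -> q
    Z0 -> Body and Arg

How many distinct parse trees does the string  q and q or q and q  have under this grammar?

Parse trees for q and q or q and q:
  [Atom [Atom [Atom [Body [Arg q]]] and [Body [Body [Arg q]] or [Arg q]]] and [Body [Arg q]]]
  [Atom [Atom [Body [Body q and [Body [Arg q]]] or [Arg q]]] and [Body [Arg q]]]
  [Atom [Atom [Body q and [Body [Body [Arg q]] or [Arg q]]]] and [Body [Arg q]]]

3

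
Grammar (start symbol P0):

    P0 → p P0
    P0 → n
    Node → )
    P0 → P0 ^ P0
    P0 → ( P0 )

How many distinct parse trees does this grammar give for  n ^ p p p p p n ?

Parse trees for n ^ p p p p p n:
  [P0 [P0 n] ^ [P0 p [P0 p [P0 p [P0 p [P0 p [P0 n]]]]]]]

1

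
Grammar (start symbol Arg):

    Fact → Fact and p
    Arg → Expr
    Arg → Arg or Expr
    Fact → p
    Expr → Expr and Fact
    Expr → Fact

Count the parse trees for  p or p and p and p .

Parse trees for p or p and p and p:
  [Arg [Arg [Expr [Fact p]]] or [Expr [Expr [Fact p]] and [Fact [Fact p] and p]]]
  [Arg [Arg [Expr [Fact p]]] or [Expr [Expr [Expr [Fact p]] and [Fact p]] and [Fact p]]]
  [Arg [Arg [Expr [Fact p]]] or [Expr [Expr [Fact [Fact p] and p]] and [Fact p]]]
  [Arg [Arg [Expr [Fact p]]] or [Expr [Fact [Fact [Fact p] and p] and p]]]

4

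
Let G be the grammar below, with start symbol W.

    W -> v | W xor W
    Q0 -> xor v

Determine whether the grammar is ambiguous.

Ambiguous

Witness: v xor v xor v

Derivation 1: W ⇒ W xor W ⇒ v xor W ⇒ v xor W xor W ⇒ v xor v xor W ⇒ v xor v xor v
Derivation 2: W ⇒ W xor W ⇒ W xor W xor W ⇒ v xor W xor W ⇒ v xor v xor W ⇒ v xor v xor v

Two distinct leftmost derivations for the same string.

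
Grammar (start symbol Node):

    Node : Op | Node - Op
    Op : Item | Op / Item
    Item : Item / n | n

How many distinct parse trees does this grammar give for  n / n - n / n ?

4

Parse trees for n / n - n / n:
  [Node [Node [Op [Item [Item n] / n]]] - [Op [Item [Item n] / n]]]
  [Node [Node [Op [Item [Item n] / n]]] - [Op [Op [Item n]] / [Item n]]]
  [Node [Node [Op [Op [Item n]] / [Item n]]] - [Op [Item [Item n] / n]]]
  [Node [Node [Op [Op [Item n]] / [Item n]]] - [Op [Op [Item n]] / [Item n]]]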